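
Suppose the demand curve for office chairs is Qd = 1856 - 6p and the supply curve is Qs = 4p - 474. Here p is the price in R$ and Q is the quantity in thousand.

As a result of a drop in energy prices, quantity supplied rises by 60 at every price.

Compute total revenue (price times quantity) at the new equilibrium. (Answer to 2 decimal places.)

112138.00

Original equilibrium: 1856 - 6p = 4p - 474 gives 2330 = 10p, so p = 233 and Q = 458.
The new curves are Qd = 1856 - 6p (demand) and Qs = 4p - 414 (supply).
Clearing the new market: 1856 - 6p = 4p - 414, so p = 227 and Q = 494.
New expenditure = 227 × 494 = 112138.00.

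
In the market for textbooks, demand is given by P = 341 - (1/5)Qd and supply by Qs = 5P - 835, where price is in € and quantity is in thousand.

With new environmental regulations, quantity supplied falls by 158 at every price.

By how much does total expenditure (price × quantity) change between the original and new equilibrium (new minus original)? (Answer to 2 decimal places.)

Initially, 1705 - 5P = 5P - 835, so 2540 = 10P and P = 254, Q = 435.
The shock moves the curves to Qd = 1705 - 5P and Qs = 5P - 993.
New equilibrium: 1705 - 5P = 5P - 993 ⇒ 2698 = 10P ⇒ P = 269.8, Q = 356.
Expenditure moves from 254×435 = 110490 to 269.8×356 = 96048.8; change = -14441.20.

-14441.20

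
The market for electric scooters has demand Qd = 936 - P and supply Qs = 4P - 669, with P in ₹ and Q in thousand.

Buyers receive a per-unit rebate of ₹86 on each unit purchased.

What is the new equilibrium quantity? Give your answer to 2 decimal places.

Initially, 936 - P = 4P - 669, so 1605 = 5P and P = 321, Q = 615.
Since buyers' out-of-pocket price is the market price minus the rebate, the effective demand curve becomes Qd = 1022 - P.
Clearing the new market: 1022 - P = 4P - 669, so P = 338.2 and Q = 683.8.

683.80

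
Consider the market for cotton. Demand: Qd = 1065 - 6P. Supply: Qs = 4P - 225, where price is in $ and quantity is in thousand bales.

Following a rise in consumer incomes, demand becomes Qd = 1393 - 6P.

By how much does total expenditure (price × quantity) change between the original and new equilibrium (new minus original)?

+30772.96

Initially, 1065 - 6P = 4P - 225, so 1290 = 10P and P = 129, Q = 291.
The new curves are Qd = 1393 - 6P (demand) and Qs = 4P - 225 (supply).
Clearing the new market: 1393 - 6P = 4P - 225, so P = 161.8 and Q = 422.2.
Expenditure moves from 129×291 = 37539 to 161.8×422.2 = 68311.96; change = +30772.96.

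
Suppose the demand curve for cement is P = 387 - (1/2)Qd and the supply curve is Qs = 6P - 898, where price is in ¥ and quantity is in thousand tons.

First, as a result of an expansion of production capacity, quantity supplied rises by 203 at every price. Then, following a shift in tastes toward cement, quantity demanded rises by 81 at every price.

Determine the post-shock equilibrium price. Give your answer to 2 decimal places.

Original equilibrium: 774 - 2P = 6P - 898 gives 1672 = 8P, so P = 209 and Q = 356.
The shock moves the curves to Qd = 855 - 2P and Qs = 6P - 695.
Setting them equal: 855 - 2P = 6P - 695 → 1550 = 8P, so P = 193.75 and Q = 467.5.

193.75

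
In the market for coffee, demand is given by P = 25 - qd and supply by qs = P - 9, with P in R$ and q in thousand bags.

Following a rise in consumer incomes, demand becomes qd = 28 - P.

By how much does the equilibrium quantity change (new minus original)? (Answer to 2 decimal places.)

+1.50

Original equilibrium: 25 - P = P - 9 gives 34 = 2P, so P = 17 and q = 8.
After the shift, demand is qd = 28 - P and supply is qs = P - 9.
Setting them equal: 28 - P = P - 9 → 37 = 2P, so P = 18.5 and q = 9.5.
Δq = 9.5 − 8 = +1.50.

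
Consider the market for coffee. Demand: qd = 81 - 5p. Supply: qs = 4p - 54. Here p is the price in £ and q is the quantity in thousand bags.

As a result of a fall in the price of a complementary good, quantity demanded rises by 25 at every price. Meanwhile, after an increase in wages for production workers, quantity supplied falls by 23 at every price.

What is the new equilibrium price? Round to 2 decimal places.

Solve the original market: 81 - 5p = 4p - 54, hence p = 15 and q = 6.
With the change applied: demand qd = 106 - 5p, supply qs = 4p - 77.
Equate the new curves: 106 - 5p = 4p - 77, giving 183 = 9p, p = 61/3 ≈ 20.3333, q = 13/3 ≈ 4.3333.

20.33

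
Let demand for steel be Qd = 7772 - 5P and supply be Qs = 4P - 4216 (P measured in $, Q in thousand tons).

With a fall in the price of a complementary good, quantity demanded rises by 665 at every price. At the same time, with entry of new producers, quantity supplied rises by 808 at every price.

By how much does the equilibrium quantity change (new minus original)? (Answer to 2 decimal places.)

+744.44

Solve the original market: 7772 - 5P = 4P - 4216, hence P = 1332 and Q = 1112.
The new curves are Qd = 8437 - 5P (demand) and Qs = 4P - 3408 (supply).
Clearing the new market: 8437 - 5P = 4P - 3408, so P = 11845/9 ≈ 1316.1111 and Q = 16708/9 ≈ 1856.4444.
ΔQ = 1856.4444 − 1112 = +744.44.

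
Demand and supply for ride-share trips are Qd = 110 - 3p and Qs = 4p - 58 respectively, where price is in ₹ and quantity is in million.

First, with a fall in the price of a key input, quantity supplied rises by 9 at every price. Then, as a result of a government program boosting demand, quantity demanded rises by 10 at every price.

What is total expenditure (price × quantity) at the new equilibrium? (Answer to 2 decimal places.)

Before the shock: 110 - 3p = 4p - 58 ⇒ 168 = 7p ⇒ p = 24, Q = 38.
With the change applied: demand Qd = 120 - 3p, supply Qs = 4p - 49.
Setting them equal: 120 - 3p = 4p - 49 → 169 = 7p, so p = 169/7 ≈ 24.1429 and Q = 333/7 ≈ 47.5714.
New expenditure = 24.1429 × 47.5714 = 1148.51.

1148.51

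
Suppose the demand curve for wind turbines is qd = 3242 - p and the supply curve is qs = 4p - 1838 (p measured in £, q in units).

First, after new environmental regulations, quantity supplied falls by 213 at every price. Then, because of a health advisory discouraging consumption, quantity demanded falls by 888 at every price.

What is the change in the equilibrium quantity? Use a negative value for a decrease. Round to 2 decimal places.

-753.00

Initially, 3242 - p = 4p - 1838, so 5080 = 5p and p = 1016, q = 2226.
With the change applied: demand qd = 2354 - p, supply qs = 4p - 2051.
Equate the new curves: 2354 - p = 4p - 2051, giving 4405 = 5p, p = 881, q = 1473.
Δq = 1473 − 2226 = -753.00.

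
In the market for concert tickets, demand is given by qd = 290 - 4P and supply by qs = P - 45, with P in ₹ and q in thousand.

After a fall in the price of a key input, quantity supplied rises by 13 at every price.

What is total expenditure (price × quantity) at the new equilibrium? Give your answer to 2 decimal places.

2086.56

Solve the original market: 290 - 4P = P - 45, hence P = 67 and q = 22.
The new curves are qd = 290 - 4P (demand) and qs = P - 32 (supply).
New equilibrium: 290 - 4P = P - 32 ⇒ 322 = 5P ⇒ P = 64.4, q = 32.4.
New expenditure = 64.4 × 32.4 = 2086.56.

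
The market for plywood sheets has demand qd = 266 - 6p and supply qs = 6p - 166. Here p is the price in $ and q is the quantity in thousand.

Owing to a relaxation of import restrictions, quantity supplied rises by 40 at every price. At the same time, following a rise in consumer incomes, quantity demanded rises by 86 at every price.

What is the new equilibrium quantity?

113

Before the shock: 266 - 6p = 6p - 166 ⇒ 432 = 12p ⇒ p = 36, q = 50.
After the shift, demand is qd = 352 - 6p and supply is qs = 6p - 126.
Equate the new curves: 352 - 6p = 6p - 126, giving 478 = 12p, p = 239/6 ≈ 39.8333, q = 113.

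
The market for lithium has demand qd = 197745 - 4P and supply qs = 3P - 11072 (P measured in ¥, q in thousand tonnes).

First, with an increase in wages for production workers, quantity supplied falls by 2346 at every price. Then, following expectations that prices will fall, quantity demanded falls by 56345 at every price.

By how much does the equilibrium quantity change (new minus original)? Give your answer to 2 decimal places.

Solve the original market: 197745 - 4P = 3P - 11072, hence P = 29831 and q = 78421.
After the shift, demand is qd = 141400 - 4P and supply is qs = 3P - 13418.
Equate the new curves: 141400 - 4P = 3P - 13418, giving 154818 = 7P, P = 154818/7 ≈ 22116.8571, q = 370528/7 ≈ 52932.5714.
Δq = 52932.5714 − 78421 = -25488.43.

-25488.43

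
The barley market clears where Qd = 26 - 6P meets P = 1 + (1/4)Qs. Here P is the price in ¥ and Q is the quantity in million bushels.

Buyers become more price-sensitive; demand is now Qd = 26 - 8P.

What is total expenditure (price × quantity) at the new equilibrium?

15

Before the shock: 26 - 6P = 4P - 4 ⇒ 30 = 10P ⇒ P = 3, Q = 8.
After the shift, demand is Qd = 26 - 8P and supply is Qs = 4P - 4.
Equate the new curves: 26 - 8P = 4P - 4, giving 30 = 12P, P = 2.5, Q = 6.
New expenditure = 2.5 × 6 = 15.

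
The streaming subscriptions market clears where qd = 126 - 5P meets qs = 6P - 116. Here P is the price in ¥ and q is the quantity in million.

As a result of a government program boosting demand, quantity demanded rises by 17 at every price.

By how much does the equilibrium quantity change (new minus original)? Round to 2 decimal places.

+9.27

Solve the original market: 126 - 5P = 6P - 116, hence P = 22 and q = 16.
With the change applied: demand qd = 143 - 5P, supply qs = 6P - 116.
New equilibrium: 143 - 5P = 6P - 116 ⇒ 259 = 11P ⇒ P = 259/11 ≈ 23.5455, q = 278/11 ≈ 25.2727.
Δq = 25.2727 − 16 = +9.27.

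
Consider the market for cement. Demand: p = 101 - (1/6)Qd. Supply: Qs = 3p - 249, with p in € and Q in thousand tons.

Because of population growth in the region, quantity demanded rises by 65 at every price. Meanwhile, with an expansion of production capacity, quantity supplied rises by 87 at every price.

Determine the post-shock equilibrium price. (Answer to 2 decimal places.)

92.56

Original equilibrium: 606 - 6p = 3p - 249 gives 855 = 9p, so p = 95 and Q = 36.
With the change applied: demand Qd = 671 - 6p, supply Qs = 3p - 162.
New equilibrium: 671 - 6p = 3p - 162 ⇒ 833 = 9p ⇒ p = 833/9 ≈ 92.5556, Q = 347/3 ≈ 115.6667.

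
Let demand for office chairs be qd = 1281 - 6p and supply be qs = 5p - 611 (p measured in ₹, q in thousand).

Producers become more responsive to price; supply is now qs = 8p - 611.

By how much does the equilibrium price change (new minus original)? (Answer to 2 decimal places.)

Before the shock: 1281 - 6p = 5p - 611 ⇒ 1892 = 11p ⇒ p = 172, q = 249.
The shock moves the curves to qd = 1281 - 6p and qs = 8p - 611.
Clearing the new market: 1281 - 6p = 8p - 611, so p = 946/7 ≈ 135.1429 and q = 3291/7 ≈ 470.1429.
Δp = 135.1429 − 172 = -36.86.

-36.86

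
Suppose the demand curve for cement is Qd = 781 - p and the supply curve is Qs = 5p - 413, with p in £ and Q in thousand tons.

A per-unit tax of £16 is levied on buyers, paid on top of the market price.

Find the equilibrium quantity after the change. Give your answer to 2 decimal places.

Initially, 781 - p = 5p - 413, so 1194 = 6p and p = 199, Q = 582.
Since buyers pay the price plus the tax, the effective demand curve becomes Qd = 765 - p.
Clearing the new market: 765 - p = 5p - 413, so p = 589/3 ≈ 196.3333 and Q = 1706/3 ≈ 568.6667.

568.67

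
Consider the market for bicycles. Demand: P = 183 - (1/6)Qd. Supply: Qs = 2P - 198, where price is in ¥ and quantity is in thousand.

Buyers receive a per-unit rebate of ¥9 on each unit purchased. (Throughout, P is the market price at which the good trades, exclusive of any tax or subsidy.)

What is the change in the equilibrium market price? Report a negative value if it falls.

Original equilibrium: 1098 - 6P = 2P - 198 gives 1296 = 8P, so P = 162 and Q = 126.
Since buyers' out-of-pocket price is the market price minus the rebate, the effective demand curve becomes Qd = 1152 - 6P.
Clearing the new market: 1152 - 6P = 2P - 198, so P = 168.75 and Q = 139.5.
ΔP = 168.75 − 162 = +6.75.

+6.75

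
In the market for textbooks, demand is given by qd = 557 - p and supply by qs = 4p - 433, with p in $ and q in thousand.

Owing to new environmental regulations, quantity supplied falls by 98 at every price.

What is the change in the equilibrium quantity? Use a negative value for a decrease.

Before the shock: 557 - p = 4p - 433 ⇒ 990 = 5p ⇒ p = 198, q = 359.
After the shift, demand is qd = 557 - p and supply is qs = 4p - 531.
Setting them equal: 557 - p = 4p - 531 → 1088 = 5p, so p = 217.6 and q = 339.4.
Δq = 339.4 − 359 = -19.6.

-19.6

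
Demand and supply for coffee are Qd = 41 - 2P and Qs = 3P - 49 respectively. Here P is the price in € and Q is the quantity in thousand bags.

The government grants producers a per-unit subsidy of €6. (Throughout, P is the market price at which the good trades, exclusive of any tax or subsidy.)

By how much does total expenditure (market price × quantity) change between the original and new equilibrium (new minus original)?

Solve the original market: 41 - 2P = 3P - 49, hence P = 18 and Q = 5.
Since sellers receive the price plus the subsidy, the effective supply curve becomes Qs = 3P - 31.
Equate the new curves: 41 - 2P = 3P - 31, giving 72 = 5P, P = 14.4, Q = 12.2.
Expenditure moves from 18×5 = 90 to 14.4×12.2 = 175.68; change = +85.68.

+85.68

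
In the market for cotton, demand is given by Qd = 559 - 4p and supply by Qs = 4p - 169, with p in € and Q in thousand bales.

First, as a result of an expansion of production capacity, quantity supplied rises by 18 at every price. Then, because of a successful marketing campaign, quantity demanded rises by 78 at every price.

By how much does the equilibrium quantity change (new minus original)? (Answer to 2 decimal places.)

Solve the original market: 559 - 4p = 4p - 169, hence p = 91 and Q = 195.
With the change applied: demand Qd = 637 - 4p, supply Qs = 4p - 151.
Clearing the new market: 637 - 4p = 4p - 151, so p = 98.5 and Q = 243.
ΔQ = 243 − 195 = +48.00.

+48.00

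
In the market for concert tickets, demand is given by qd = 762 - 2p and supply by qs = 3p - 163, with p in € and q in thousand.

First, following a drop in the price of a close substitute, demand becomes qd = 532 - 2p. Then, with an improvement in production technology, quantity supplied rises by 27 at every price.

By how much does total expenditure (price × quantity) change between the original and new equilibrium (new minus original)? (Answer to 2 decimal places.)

-37142.72

Original equilibrium: 762 - 2p = 3p - 163 gives 925 = 5p, so p = 185 and q = 392.
The shock moves the curves to qd = 532 - 2p and qs = 3p - 136.
Setting them equal: 532 - 2p = 3p - 136 → 668 = 5p, so p = 133.6 and q = 264.8.
Expenditure moves from 185×392 = 72520 to 133.6×264.8 = 35377.28; change = -37142.72.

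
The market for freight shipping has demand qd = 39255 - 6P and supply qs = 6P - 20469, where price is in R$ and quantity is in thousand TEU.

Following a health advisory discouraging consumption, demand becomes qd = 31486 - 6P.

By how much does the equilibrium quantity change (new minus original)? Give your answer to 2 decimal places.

-3884.50

Initially, 39255 - 6P = 6P - 20469, so 59724 = 12P and P = 4977, q = 9393.
After the shift, demand is qd = 31486 - 6P and supply is qs = 6P - 20469.
Clearing the new market: 31486 - 6P = 6P - 20469, so P = 51955/12 ≈ 4329.5833 and q = 5508.5.
Δq = 5508.5 − 9393 = -3884.50.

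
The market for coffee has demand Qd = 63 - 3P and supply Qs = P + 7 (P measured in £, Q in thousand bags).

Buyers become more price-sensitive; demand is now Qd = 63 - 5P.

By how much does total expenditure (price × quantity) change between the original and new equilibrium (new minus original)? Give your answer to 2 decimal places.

-141.56

Before the shock: 63 - 3P = P + 7 ⇒ 56 = 4P ⇒ P = 14, Q = 21.
After the shift, demand is Qd = 63 - 5P and supply is Qs = P + 7.
Clearing the new market: 63 - 5P = P + 7, so P = 28/3 ≈ 9.3333 and Q = 49/3 ≈ 16.3333.
Expenditure moves from 14×21 = 294 to 9.3333×16.3333 = 152.4444; change = -141.56.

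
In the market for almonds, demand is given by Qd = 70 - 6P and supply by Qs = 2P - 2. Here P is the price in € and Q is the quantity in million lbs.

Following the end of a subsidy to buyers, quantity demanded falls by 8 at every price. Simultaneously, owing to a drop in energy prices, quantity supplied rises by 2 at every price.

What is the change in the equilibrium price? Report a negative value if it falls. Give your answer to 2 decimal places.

-1.25

Solve the original market: 70 - 6P = 2P - 2, hence P = 9 and Q = 16.
The new curves are Qd = 62 - 6P (demand) and Qs = 2P (supply).
Clearing the new market: 62 - 6P = 2P, so P = 7.75 and Q = 15.5.
ΔP = 7.75 − 9 = -1.25.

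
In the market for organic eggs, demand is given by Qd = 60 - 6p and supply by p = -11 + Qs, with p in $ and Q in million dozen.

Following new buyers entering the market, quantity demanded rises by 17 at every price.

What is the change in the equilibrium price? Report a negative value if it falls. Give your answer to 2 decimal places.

Initially, 60 - 6p = p + 11, so 49 = 7p and p = 7, Q = 18.
The shock moves the curves to Qd = 77 - 6p and Qs = p + 11.
Clearing the new market: 77 - 6p = p + 11, so p = 66/7 ≈ 9.4286 and Q = 143/7 ≈ 20.4286.
Δp = 9.4286 − 7 = +2.43.

+2.43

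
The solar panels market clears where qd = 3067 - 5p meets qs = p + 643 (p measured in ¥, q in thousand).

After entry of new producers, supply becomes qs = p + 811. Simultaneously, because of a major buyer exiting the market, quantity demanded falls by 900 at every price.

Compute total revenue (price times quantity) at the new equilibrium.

Initially, 3067 - 5p = p + 643, so 2424 = 6p and p = 404, q = 1047.
The shock moves the curves to qd = 2167 - 5p and qs = p + 811.
Setting them equal: 2167 - 5p = p + 811 → 1356 = 6p, so p = 226 and q = 1037.
New expenditure = 226 × 1037 = 234362.

234362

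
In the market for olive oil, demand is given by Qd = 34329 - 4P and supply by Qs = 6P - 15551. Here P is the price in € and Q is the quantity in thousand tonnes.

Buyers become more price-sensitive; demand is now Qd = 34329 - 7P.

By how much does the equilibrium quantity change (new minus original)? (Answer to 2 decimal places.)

-6906.46

Before the shock: 34329 - 4P = 6P - 15551 ⇒ 49880 = 10P ⇒ P = 4988, Q = 14377.
The new curves are Qd = 34329 - 7P (demand) and Qs = 6P - 15551 (supply).
Clearing the new market: 34329 - 7P = 6P - 15551, so P = 49880/13 ≈ 3836.9231 and Q = 97117/13 ≈ 7470.5385.
ΔQ = 7470.5385 − 14377 = -6906.46.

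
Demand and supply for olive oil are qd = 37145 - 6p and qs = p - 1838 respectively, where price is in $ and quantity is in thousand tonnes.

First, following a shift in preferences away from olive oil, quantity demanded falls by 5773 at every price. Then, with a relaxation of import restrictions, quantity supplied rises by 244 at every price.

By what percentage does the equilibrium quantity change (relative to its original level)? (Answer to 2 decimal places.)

Solve the original market: 37145 - 6p = p - 1838, hence p = 5569 and q = 3731.
The shock moves the curves to qd = 31372 - 6p and qs = p - 1594.
Clearing the new market: 31372 - 6p = p - 1594, so p = 32966/7 ≈ 4709.4286 and q = 21808/7 ≈ 3115.4286.
%Δq = (3115.4286 − 3731) / 3731 × 100 = -16.50%.

-16.50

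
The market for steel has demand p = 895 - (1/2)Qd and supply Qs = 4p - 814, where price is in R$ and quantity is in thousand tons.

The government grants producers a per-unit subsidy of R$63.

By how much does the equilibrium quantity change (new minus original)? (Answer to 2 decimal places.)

+84.00

Before the shock: 1790 - 2p = 4p - 814 ⇒ 2604 = 6p ⇒ p = 434, Q = 922.
Since sellers receive the price plus the subsidy, the effective supply curve becomes Qs = 4p - 562.
Equate the new curves: 1790 - 2p = 4p - 562, giving 2352 = 6p, p = 392, Q = 1006.
ΔQ = 1006 − 922 = +84.00.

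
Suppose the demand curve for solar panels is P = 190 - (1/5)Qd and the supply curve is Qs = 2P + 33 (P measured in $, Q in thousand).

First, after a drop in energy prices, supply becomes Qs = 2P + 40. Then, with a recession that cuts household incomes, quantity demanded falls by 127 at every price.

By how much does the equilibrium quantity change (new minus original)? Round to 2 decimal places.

-31.29

Solve the original market: 950 - 5P = 2P + 33, hence P = 131 and Q = 295.
After the shift, demand is Qd = 823 - 5P and supply is Qs = 2P + 40.
Clearing the new market: 823 - 5P = 2P + 40, so P = 783/7 ≈ 111.8571 and Q = 1846/7 ≈ 263.7143.
ΔQ = 263.7143 − 295 = -31.29.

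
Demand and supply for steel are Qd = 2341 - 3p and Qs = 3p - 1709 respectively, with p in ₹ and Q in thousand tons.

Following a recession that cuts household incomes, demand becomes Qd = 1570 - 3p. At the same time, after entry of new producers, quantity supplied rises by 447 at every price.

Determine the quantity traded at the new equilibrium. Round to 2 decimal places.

Solve the original market: 2341 - 3p = 3p - 1709, hence p = 675 and Q = 316.
The new curves are Qd = 1570 - 3p (demand) and Qs = 3p - 1262 (supply).
Equate the new curves: 1570 - 3p = 3p - 1262, giving 2832 = 6p, p = 472, Q = 154.

154.00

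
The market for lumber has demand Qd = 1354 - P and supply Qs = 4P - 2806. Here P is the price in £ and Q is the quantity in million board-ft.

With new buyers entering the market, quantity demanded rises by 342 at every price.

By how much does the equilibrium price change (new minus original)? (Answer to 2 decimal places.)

+68.40

Original equilibrium: 1354 - P = 4P - 2806 gives 4160 = 5P, so P = 832 and Q = 522.
The new curves are Qd = 1696 - P (demand) and Qs = 4P - 2806 (supply).
Equate the new curves: 1696 - P = 4P - 2806, giving 4502 = 5P, P = 900.4, Q = 795.6.
ΔP = 900.4 − 832 = +68.40.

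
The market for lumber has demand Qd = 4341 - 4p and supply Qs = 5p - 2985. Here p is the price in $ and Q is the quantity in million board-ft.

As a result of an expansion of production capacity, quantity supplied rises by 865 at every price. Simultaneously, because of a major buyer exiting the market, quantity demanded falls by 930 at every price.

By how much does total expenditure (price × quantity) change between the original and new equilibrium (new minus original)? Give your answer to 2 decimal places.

-297655.12

Initially, 4341 - 4p = 5p - 2985, so 7326 = 9p and p = 814, Q = 1085.
With the change applied: demand Qd = 3411 - 4p, supply Qs = 5p - 2120.
Setting them equal: 3411 - 4p = 5p - 2120 → 5531 = 9p, so p = 5531/9 ≈ 614.5556 and Q = 8575/9 ≈ 952.7778.
Expenditure moves from 814×1085 = 883190 to 614.5556×952.7778 = 585534.8765; change = -297655.12.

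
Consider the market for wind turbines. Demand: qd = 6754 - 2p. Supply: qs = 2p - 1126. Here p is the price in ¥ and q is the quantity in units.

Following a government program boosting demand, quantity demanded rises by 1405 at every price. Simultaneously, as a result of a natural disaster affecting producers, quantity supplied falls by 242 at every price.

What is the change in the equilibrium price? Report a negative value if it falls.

Solve the original market: 6754 - 2p = 2p - 1126, hence p = 1970 and q = 2814.
With the change applied: demand qd = 8159 - 2p, supply qs = 2p - 1368.
Setting them equal: 8159 - 2p = 2p - 1368 → 9527 = 4p, so p = 2381.75 and q = 3395.5.
Δp = 2381.75 − 1970 = +411.75.

+411.75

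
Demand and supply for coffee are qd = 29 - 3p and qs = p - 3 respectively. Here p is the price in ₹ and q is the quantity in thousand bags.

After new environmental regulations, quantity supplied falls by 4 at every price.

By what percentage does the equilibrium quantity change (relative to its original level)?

Initially, 29 - 3p = p - 3, so 32 = 4p and p = 8, q = 5.
The new curves are qd = 29 - 3p (demand) and qs = p - 7 (supply).
New equilibrium: 29 - 3p = p - 7 ⇒ 36 = 4p ⇒ p = 9, q = 2.
%Δq = (2 − 5) / 5 × 100 = -60%.

-60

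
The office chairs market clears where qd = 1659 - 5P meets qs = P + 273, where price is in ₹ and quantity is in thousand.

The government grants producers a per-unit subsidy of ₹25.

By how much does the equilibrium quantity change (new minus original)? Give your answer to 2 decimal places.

Before the shock: 1659 - 5P = P + 273 ⇒ 1386 = 6P ⇒ P = 231, q = 504.
Since sellers receive the price plus the subsidy, the effective supply curve becomes qs = P + 298.
Equate the new curves: 1659 - 5P = P + 298, giving 1361 = 6P, P = 1361/6 ≈ 226.8333, q = 3149/6 ≈ 524.8333.
Δq = 524.8333 − 504 = +20.83.

+20.83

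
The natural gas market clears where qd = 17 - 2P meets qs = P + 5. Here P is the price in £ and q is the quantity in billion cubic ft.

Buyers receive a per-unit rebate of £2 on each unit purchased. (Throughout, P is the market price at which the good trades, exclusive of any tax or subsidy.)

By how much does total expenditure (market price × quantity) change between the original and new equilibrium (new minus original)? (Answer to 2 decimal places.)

+19.11

Initially, 17 - 2P = P + 5, so 12 = 3P and P = 4, q = 9.
Since buyers' out-of-pocket price is the market price minus the rebate, the effective demand curve becomes qd = 21 - 2P.
Clearing the new market: 21 - 2P = P + 5, so P = 16/3 ≈ 5.3333 and q = 31/3 ≈ 10.3333.
Expenditure moves from 4×9 = 36 to 5.3333×10.3333 = 55.1111; change = +19.11.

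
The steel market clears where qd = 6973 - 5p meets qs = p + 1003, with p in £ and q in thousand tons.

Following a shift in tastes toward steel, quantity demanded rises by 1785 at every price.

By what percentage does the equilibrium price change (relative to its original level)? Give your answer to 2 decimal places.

+29.90

Initially, 6973 - 5p = p + 1003, so 5970 = 6p and p = 995, q = 1998.
The shock moves the curves to qd = 8758 - 5p and qs = p + 1003.
Setting them equal: 8758 - 5p = p + 1003 → 7755 = 6p, so p = 1292.5 and q = 2295.5.
%Δp = (1292.5 − 995) / 995 × 100 = +29.90%.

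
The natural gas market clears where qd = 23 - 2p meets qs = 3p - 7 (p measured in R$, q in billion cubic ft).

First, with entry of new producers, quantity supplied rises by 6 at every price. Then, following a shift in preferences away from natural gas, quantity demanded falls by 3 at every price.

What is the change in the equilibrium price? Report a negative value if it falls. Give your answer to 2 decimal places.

-1.80

Initially, 23 - 2p = 3p - 7, so 30 = 5p and p = 6, q = 11.
With the change applied: demand qd = 20 - 2p, supply qs = 3p - 1.
New equilibrium: 20 - 2p = 3p - 1 ⇒ 21 = 5p ⇒ p = 4.2, q = 11.6.
Δp = 4.2 − 6 = -1.80.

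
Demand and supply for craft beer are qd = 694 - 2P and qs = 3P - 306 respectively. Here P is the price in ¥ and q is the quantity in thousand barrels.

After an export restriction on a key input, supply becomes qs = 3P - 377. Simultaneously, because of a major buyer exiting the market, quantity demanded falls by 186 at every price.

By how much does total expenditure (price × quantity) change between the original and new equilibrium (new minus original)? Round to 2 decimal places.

-31542.00

Solve the original market: 694 - 2P = 3P - 306, hence P = 200 and q = 294.
With the change applied: demand qd = 508 - 2P, supply qs = 3P - 377.
Equate the new curves: 508 - 2P = 3P - 377, giving 885 = 5P, P = 177, q = 154.
Expenditure moves from 200×294 = 58800 to 177×154 = 27258; change = -31542.00.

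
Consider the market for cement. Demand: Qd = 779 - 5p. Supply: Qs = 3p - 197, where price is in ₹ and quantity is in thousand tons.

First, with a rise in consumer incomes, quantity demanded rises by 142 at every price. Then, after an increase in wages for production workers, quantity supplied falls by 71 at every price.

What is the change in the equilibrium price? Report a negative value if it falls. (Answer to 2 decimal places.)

Before the shock: 779 - 5p = 3p - 197 ⇒ 976 = 8p ⇒ p = 122, Q = 169.
The shock moves the curves to Qd = 921 - 5p and Qs = 3p - 268.
New equilibrium: 921 - 5p = 3p - 268 ⇒ 1189 = 8p ⇒ p = 148.625, Q = 177.875.
Δp = 148.625 − 122 = +26.63.

+26.63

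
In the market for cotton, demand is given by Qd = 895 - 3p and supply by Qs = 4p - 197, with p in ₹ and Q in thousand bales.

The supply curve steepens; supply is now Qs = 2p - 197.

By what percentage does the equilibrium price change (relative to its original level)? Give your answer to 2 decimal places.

+40.00

Original equilibrium: 895 - 3p = 4p - 197 gives 1092 = 7p, so p = 156 and Q = 427.
With the change applied: demand Qd = 895 - 3p, supply Qs = 2p - 197.
Setting them equal: 895 - 3p = 2p - 197 → 1092 = 5p, so p = 218.4 and Q = 239.8.
%Δp = (218.4 − 156) / 156 × 100 = +40.00%.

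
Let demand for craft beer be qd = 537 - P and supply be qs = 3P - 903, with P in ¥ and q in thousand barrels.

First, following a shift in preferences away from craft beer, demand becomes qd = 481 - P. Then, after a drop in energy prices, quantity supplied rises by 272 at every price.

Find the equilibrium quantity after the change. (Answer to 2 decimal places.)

203.00

Original equilibrium: 537 - P = 3P - 903 gives 1440 = 4P, so P = 360 and q = 177.
After the shift, demand is qd = 481 - P and supply is qs = 3P - 631.
New equilibrium: 481 - P = 3P - 631 ⇒ 1112 = 4P ⇒ P = 278, q = 203.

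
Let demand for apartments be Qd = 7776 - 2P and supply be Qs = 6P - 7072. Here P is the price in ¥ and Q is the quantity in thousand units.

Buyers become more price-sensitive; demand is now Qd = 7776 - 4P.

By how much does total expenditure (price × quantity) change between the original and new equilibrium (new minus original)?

-4815503.36

Original equilibrium: 7776 - 2P = 6P - 7072 gives 14848 = 8P, so P = 1856 and Q = 4064.
The new curves are Qd = 7776 - 4P (demand) and Qs = 6P - 7072 (supply).
New equilibrium: 7776 - 4P = 6P - 7072 ⇒ 14848 = 10P ⇒ P = 1484.8, Q = 1836.8.
Expenditure moves from 1856×4064 = 7542784 to 1484.8×1836.8 = 2727280.64; change = -4815503.36.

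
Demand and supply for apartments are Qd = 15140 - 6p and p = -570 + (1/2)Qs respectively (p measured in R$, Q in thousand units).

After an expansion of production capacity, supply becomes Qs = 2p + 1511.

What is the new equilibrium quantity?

4918.25

Initially, 15140 - 6p = 2p + 1140, so 14000 = 8p and p = 1750, Q = 4640.
With the change applied: demand Qd = 15140 - 6p, supply Qs = 2p + 1511.
Equate the new curves: 15140 - 6p = 2p + 1511, giving 13629 = 8p, p = 1703.625, Q = 4918.25.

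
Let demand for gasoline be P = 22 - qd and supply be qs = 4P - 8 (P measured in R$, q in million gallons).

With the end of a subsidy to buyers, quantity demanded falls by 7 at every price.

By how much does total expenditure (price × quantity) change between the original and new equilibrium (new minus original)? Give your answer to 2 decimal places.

Before the shock: 22 - P = 4P - 8 ⇒ 30 = 5P ⇒ P = 6, q = 16.
With the change applied: demand qd = 15 - P, supply qs = 4P - 8.
Equate the new curves: 15 - P = 4P - 8, giving 23 = 5P, P = 4.6, q = 10.4.
Expenditure moves from 6×16 = 96 to 4.6×10.4 = 47.84; change = -48.16.

-48.16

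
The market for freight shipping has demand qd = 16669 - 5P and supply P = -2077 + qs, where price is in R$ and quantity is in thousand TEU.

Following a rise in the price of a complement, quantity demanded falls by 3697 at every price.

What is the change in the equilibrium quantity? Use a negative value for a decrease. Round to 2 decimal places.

Solve the original market: 16669 - 5P = P + 2077, hence P = 2432 and q = 4509.
The shock moves the curves to qd = 12972 - 5P and qs = P + 2077.
Equate the new curves: 12972 - 5P = P + 2077, giving 10895 = 6P, P = 10895/6 ≈ 1815.8333, q = 23357/6 ≈ 3892.8333.
Δq = 3892.8333 − 4509 = -616.17.

-616.17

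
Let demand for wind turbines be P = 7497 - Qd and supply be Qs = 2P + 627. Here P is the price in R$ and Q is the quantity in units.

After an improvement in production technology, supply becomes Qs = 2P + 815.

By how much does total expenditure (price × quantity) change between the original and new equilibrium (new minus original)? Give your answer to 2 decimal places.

-186725.78

Original equilibrium: 7497 - P = 2P + 627 gives 6870 = 3P, so P = 2290 and Q = 5207.
The shock moves the curves to Qd = 7497 - P and Qs = 2P + 815.
Clearing the new market: 7497 - P = 2P + 815, so P = 6682/3 ≈ 2227.3333 and Q = 15809/3 ≈ 5269.6667.
Expenditure moves from 2290×5207 = 11924030 to 2227.3333×5269.6667 = 11737304.2222; change = -186725.78.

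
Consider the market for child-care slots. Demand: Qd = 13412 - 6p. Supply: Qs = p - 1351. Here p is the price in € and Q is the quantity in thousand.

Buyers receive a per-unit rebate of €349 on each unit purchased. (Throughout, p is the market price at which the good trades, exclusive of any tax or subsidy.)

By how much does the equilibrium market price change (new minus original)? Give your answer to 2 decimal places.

+299.14

Solve the original market: 13412 - 6p = p - 1351, hence p = 2109 and Q = 758.
Since buyers' out-of-pocket price is the market price minus the rebate, the effective demand curve becomes Qd = 15506 - 6p.
Equate the new curves: 15506 - 6p = p - 1351, giving 16857 = 7p, p = 16857/7 ≈ 2408.1429, Q = 7400/7 ≈ 1057.1429.
Δp = 2408.1429 − 2109 = +299.14.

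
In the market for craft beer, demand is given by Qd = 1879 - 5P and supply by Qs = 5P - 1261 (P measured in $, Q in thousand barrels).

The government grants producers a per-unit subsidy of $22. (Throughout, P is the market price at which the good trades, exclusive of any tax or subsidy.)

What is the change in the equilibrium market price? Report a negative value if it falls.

-11

Initially, 1879 - 5P = 5P - 1261, so 3140 = 10P and P = 314, Q = 309.
Since sellers receive the price plus the subsidy, the effective supply curve becomes Qs = 5P - 1151.
Equate the new curves: 1879 - 5P = 5P - 1151, giving 3030 = 10P, P = 303, Q = 364.
ΔP = 303 − 314 = -11.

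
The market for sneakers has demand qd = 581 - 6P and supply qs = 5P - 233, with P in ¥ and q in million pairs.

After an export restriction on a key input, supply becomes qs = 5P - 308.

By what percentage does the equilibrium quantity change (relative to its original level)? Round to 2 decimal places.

Before the shock: 581 - 6P = 5P - 233 ⇒ 814 = 11P ⇒ P = 74, q = 137.
The new curves are qd = 581 - 6P (demand) and qs = 5P - 308 (supply).
Clearing the new market: 581 - 6P = 5P - 308, so P = 889/11 ≈ 80.8182 and q = 1057/11 ≈ 96.0909.
%Δq = (96.0909 − 137) / 137 × 100 = -29.86%.

-29.86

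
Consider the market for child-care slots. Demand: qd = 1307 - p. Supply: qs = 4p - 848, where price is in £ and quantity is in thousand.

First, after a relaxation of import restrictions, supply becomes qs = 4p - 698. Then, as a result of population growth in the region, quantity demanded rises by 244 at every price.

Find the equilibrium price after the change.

Solve the original market: 1307 - p = 4p - 848, hence p = 431 and q = 876.
The shock moves the curves to qd = 1551 - p and qs = 4p - 698.
New equilibrium: 1551 - p = 4p - 698 ⇒ 2249 = 5p ⇒ p = 449.8, q = 1101.2.

449.8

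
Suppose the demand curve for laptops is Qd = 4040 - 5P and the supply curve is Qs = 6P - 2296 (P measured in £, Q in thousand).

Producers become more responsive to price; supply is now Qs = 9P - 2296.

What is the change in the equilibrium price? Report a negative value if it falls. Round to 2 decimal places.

-123.43

Original equilibrium: 4040 - 5P = 6P - 2296 gives 6336 = 11P, so P = 576 and Q = 1160.
The shock moves the curves to Qd = 4040 - 5P and Qs = 9P - 2296.
New equilibrium: 4040 - 5P = 9P - 2296 ⇒ 6336 = 14P ⇒ P = 3168/7 ≈ 452.5714, Q = 12440/7 ≈ 1777.1429.
ΔP = 452.5714 − 576 = -123.43.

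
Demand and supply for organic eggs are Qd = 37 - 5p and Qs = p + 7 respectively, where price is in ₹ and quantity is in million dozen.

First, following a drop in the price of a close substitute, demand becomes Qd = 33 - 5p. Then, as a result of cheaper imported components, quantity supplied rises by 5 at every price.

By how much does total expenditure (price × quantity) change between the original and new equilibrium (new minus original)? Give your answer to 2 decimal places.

Original equilibrium: 37 - 5p = p + 7 gives 30 = 6p, so p = 5 and Q = 12.
The shock moves the curves to Qd = 33 - 5p and Qs = p + 12.
Setting them equal: 33 - 5p = p + 12 → 21 = 6p, so p = 3.5 and Q = 15.5.
Expenditure moves from 5×12 = 60 to 3.5×15.5 = 54.25; change = -5.75.

-5.75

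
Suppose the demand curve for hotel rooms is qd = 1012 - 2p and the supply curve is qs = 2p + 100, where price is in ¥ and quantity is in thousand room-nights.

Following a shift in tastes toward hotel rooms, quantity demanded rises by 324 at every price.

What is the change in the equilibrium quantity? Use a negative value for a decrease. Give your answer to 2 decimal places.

+162.00

Solve the original market: 1012 - 2p = 2p + 100, hence p = 228 and q = 556.
The new curves are qd = 1336 - 2p (demand) and qs = 2p + 100 (supply).
Setting them equal: 1336 - 2p = 2p + 100 → 1236 = 4p, so p = 309 and q = 718.
Δq = 718 − 556 = +162.00.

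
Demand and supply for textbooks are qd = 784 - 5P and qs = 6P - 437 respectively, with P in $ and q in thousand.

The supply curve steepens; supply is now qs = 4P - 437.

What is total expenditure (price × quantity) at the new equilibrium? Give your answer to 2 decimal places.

14335.44

Original equilibrium: 784 - 5P = 6P - 437 gives 1221 = 11P, so P = 111 and q = 229.
With the change applied: demand qd = 784 - 5P, supply qs = 4P - 437.
New equilibrium: 784 - 5P = 4P - 437 ⇒ 1221 = 9P ⇒ P = 407/3 ≈ 135.6667, q = 317/3 ≈ 105.6667.
New expenditure = 135.6667 × 105.6667 = 14335.44.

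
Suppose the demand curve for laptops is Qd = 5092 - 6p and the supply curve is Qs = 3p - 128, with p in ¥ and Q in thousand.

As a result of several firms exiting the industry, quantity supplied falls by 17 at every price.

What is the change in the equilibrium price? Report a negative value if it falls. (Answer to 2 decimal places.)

+1.89

Before the shock: 5092 - 6p = 3p - 128 ⇒ 5220 = 9p ⇒ p = 580, Q = 1612.
The shock moves the curves to Qd = 5092 - 6p and Qs = 3p - 145.
Equate the new curves: 5092 - 6p = 3p - 145, giving 5237 = 9p, p = 5237/9 ≈ 581.8889, Q = 4802/3 ≈ 1600.6667.
Δp = 581.8889 − 580 = +1.89.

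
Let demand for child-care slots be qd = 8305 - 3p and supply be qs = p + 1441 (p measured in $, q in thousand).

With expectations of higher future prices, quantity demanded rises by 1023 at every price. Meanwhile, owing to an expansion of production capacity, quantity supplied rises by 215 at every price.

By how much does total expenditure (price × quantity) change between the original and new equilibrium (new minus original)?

Initially, 8305 - 3p = p + 1441, so 6864 = 4p and p = 1716, q = 3157.
With the change applied: demand qd = 9328 - 3p, supply qs = p + 1656.
New equilibrium: 9328 - 3p = p + 1656 ⇒ 7672 = 4p ⇒ p = 1918, q = 3574.
Expenditure moves from 1716×3157 = 5417412 to 1918×3574 = 6854932; change = +1437520.

+1437520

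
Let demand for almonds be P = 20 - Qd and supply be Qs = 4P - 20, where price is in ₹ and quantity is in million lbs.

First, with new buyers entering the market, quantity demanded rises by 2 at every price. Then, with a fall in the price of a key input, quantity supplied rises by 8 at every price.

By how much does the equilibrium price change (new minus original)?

-1.2

Original equilibrium: 20 - P = 4P - 20 gives 40 = 5P, so P = 8 and Q = 12.
The new curves are Qd = 22 - P (demand) and Qs = 4P - 12 (supply).
Equate the new curves: 22 - P = 4P - 12, giving 34 = 5P, P = 6.8, Q = 15.2.
ΔP = 6.8 − 8 = -1.2.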